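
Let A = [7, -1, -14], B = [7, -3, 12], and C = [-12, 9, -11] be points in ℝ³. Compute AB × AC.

(-266, -494, -38)

AB = (0, -2, 26)
AC = (-19, 10, 3)
i: (-2)·3 - 26·10 = -6 - 260 = -266
j: 26·(-19) - 0·3 = -494 - 0 = -494
k: 0·10 - (-2)·(-19) = 0 - 38 = -38
AB × AC = (-266, -494, -38)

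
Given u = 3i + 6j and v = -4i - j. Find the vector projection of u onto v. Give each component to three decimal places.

u · v = 3·(-4) + 6·(-1) = -12 - 6 = -18
|v|² = 16 + 1 = 17
proj_v u = (-18/17) · (-4, -1) ≈ (4.235, 1.059)

(4.235, 1.059)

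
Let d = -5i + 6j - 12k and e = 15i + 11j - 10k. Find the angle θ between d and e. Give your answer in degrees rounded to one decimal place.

d · e = (-5)·15 + 6·11 + (-12)·(-10) = -75 + 66 + 120 = 111
|d|² = 25 + 36 + 144 = 205,  |d| = √205 ≈ 14.317821
|e|² = 225 + 121 + 100 = 446,  |e| = √446 ≈ 21.118712
cos θ = 111 / (14.317821 · 21.118712) ≈ 0.36710
θ = arccos(0.36710) ≈ 68.5°

68.5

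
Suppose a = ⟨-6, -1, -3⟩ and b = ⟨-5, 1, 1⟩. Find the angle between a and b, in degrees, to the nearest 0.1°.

42.5

a · b = (-6)·(-5) + (-1)·1 + (-3)·1 = 30 - 1 - 3 = 26
|a|² = 36 + 1 + 9 = 46,  |a| = √46 ≈ 6.782330
|b|² = 25 + 1 + 1 = 27,  |b| = √27 ≈ 5.196152
cos θ = 26 / (6.782330 · 5.196152) ≈ 0.73776
θ = arccos(0.73776) ≈ 42.5°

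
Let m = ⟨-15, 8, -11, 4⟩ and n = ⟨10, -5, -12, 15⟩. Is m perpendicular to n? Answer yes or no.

no

m · n = (-15)·10 + 8·(-5) + (-11)·(-12) + 4·15 = -150 - 40 + 132 + 60 = 2
Nonzero, so the vectors are not orthogonal.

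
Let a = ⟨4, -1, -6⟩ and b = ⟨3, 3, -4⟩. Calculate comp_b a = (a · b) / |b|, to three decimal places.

a · b = 4·3 + (-1)·3 + (-6)·(-4) = 12 - 3 + 24 = 33
|b| = √(9 + 9 + 16) = √34 ≈ 5.8310
comp_b a = 33 / √34 ≈ 5.659

5.659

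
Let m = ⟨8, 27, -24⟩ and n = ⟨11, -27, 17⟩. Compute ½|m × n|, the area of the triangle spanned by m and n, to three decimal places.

338.707

i: 27·17 - (-24)·(-27) = 459 - 648 = -189
j: (-24)·11 - 8·17 = -264 - 136 = -400
k: 8·(-27) - 27·11 = -216 - 297 = -513
m × n = (-189, -400, -513)
|m × n| = √((-189)² + (-400)² + (-513)²) = √458890 ≈ 677.4142
area = ½ · 677.4142 ≈ 338.707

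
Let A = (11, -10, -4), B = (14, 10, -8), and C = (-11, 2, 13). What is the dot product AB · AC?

106

AB = B − A = (3, 20, -4)
AC = C − A = (-22, 12, 17)
AB · AC = 3·(-22) + 20·12 + (-4)·17 = -66 + 240 - 68 = 106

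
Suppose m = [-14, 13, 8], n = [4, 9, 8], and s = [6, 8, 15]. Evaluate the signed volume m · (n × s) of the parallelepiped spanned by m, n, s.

-1326

n × s:
i: 9·15 - 8·8 = 135 - 64 = 71
j: 8·6 - 4·15 = 48 - 60 = -12
k: 4·8 - 9·6 = 32 - 54 = -22
n × s = (71, -12, -22)
m · (n × s) = (-14)·71 + 13·(-12) + 8·(-22) = -994 - 156 - 176 = -1326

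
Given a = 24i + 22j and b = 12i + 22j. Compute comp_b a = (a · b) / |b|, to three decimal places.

30.806

a · b = 24·12 + 22·22 = 288 + 484 = 772
|b| = √(144 + 484) = √628 ≈ 25.0599
comp_b a = 772 / √628 ≈ 30.806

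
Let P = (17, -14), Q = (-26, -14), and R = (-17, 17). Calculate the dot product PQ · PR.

1462

PQ = Q − P = (-43, 0)
PR = R − P = (-34, 31)
PQ · PR = (-43)·(-34) + 0·31 = 1462 + 0 = 1462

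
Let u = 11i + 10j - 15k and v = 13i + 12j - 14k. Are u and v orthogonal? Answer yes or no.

u · v = 11·13 + 10·12 + (-15)·(-14) = 143 + 120 + 210 = 473
Nonzero, so the vectors are not orthogonal.

no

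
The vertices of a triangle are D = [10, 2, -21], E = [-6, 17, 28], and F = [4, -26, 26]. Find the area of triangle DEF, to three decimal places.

DE = (-16, 15, 49),  DF = (-6, -28, 47)
i: 15·47 - 49·(-28) = 705 - (-1372) = 2077
j: 49·(-6) - (-16)·47 = -294 - (-752) = 458
k: (-16)·(-28) - 15·(-6) = 448 - (-90) = 538
DE × DF = (2077, 458, 538)
|DE × DF| = √4813137 ≈ 2193.8863
area = ½ · 2193.8863 ≈ 1096.943

1096.943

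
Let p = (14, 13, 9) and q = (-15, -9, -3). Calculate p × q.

i: 13·(-3) - 9·(-9) = -39 - (-81) = 42
j: 9·(-15) - 14·(-3) = -135 - (-42) = -93
k: 14·(-9) - 13·(-15) = -126 - (-195) = 69
p × q = (42, -93, 69)

(42, -93, 69)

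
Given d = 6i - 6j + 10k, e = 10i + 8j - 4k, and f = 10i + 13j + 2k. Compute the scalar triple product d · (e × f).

e × f:
i: 8·2 - (-4)·13 = 16 - (-52) = 68
j: (-4)·10 - 10·2 = -40 - 20 = -60
k: 10·13 - 8·10 = 130 - 80 = 50
e × f = (68, -60, 50)
d · (e × f) = 6·68 + (-6)·(-60) + 10·50 = 408 + 360 + 500 = 1268

1268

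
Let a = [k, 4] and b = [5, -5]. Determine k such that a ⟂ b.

4

a · b = k·5 + 4·(-5) = -20 + 5k
Set equal to 0: 5k = 20, so k = 4.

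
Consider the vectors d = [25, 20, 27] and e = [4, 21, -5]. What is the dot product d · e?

385

d · e = 25·4 + 20·21 + 27·(-5) = 100 + 420 - 135 = 385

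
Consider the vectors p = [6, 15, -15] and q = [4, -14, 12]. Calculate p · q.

-366

p · q = 6·4 + 15·(-14) + (-15)·12 = 24 - 210 - 180 = -366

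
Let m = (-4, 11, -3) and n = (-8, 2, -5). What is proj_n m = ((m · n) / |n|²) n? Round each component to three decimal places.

m · n = (-4)·(-8) + 11·2 + (-3)·(-5) = 32 + 22 + 15 = 69
|n|² = 64 + 4 + 25 = 93
proj_n m = (69/93) · (-8, 2, -5) ≈ (-5.935, 1.484, -3.710)

(-5.935, 1.484, -3.710)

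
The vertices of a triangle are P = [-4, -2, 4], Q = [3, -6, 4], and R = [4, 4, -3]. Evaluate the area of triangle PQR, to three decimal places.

PQ = (7, -4, 0),  PR = (8, 6, -7)
i: (-4)·(-7) - 0·6 = 28 - 0 = 28
j: 0·8 - 7·(-7) = 0 - (-49) = 49
k: 7·6 - (-4)·8 = 42 - (-32) = 74
PQ × PR = (28, 49, 74)
|PQ × PR| = √8661 ≈ 93.0645
area = ½ · 93.0645 ≈ 46.532

46.532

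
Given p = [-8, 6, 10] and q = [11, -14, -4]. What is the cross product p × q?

(116, 78, 46)

i: 6·(-4) - 10·(-14) = -24 - (-140) = 116
j: 10·11 - (-8)·(-4) = 110 - 32 = 78
k: (-8)·(-14) - 6·11 = 112 - 66 = 46
p × q = (116, 78, 46)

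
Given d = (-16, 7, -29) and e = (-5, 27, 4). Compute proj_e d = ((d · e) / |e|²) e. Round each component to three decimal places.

(-0.994, 5.365, 0.795)

d · e = (-16)·(-5) + 7·27 + (-29)·4 = 80 + 189 - 116 = 153
|e|² = 25 + 729 + 16 = 770
proj_e d = (153/770) · (-5, 27, 4) ≈ (-0.994, 5.365, 0.795)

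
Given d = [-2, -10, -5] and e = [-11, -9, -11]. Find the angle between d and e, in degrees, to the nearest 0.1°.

d · e = (-2)·(-11) + (-10)·(-9) + (-5)·(-11) = 22 + 90 + 55 = 167
|d|² = 4 + 100 + 25 = 129,  |d| = √129 ≈ 11.357817
|e|² = 121 + 81 + 121 = 323,  |e| = √323 ≈ 17.972201
cos θ = 167 / (11.357817 · 17.972201) ≈ 0.81813
θ = arccos(0.81813) ≈ 35.1°

35.1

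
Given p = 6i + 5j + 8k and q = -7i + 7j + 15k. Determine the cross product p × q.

i: 5·15 - 8·7 = 75 - 56 = 19
j: 8·(-7) - 6·15 = -56 - 90 = -146
k: 6·7 - 5·(-7) = 42 - (-35) = 77
p × q = (19, -146, 77)

(19, -146, 77)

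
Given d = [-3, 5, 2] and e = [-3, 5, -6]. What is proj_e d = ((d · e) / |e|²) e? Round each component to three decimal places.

(-0.943, 1.571, -1.886)

d · e = (-3)·(-3) + 5·5 + 2·(-6) = 9 + 25 - 12 = 22
|e|² = 9 + 25 + 36 = 70
proj_e d = (22/70) · (-3, 5, -6) ≈ (-0.943, 1.571, -1.886)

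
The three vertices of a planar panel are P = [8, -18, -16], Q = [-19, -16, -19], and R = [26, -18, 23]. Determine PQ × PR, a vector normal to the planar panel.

PQ = (-27, 2, -3)
PR = (18, 0, 39)
i: 2·39 - (-3)·0 = 78 - 0 = 78
j: (-3)·18 - (-27)·39 = -54 - (-1053) = 999
k: (-27)·0 - 2·18 = 0 - 36 = -36
PQ × PR = (78, 999, -36)

(78, 999, -36)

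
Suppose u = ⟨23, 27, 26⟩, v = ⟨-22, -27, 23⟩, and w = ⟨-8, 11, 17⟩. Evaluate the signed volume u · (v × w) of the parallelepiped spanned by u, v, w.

-23154

v × w:
i: (-27)·17 - 23·11 = -459 - 253 = -712
j: 23·(-8) - (-22)·17 = -184 - (-374) = 190
k: (-22)·11 - (-27)·(-8) = -242 - 216 = -458
v × w = (-712, 190, -458)
u · (v × w) = 23·(-712) + 27·190 + 26·(-458) = -16376 + 5130 - 11908 = -23154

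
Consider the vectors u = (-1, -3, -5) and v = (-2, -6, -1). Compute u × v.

i: (-3)·(-1) - (-5)·(-6) = 3 - 30 = -27
j: (-5)·(-2) - (-1)·(-1) = 10 - 1 = 9
k: (-1)·(-6) - (-3)·(-2) = 6 - 6 = 0
u × v = (-27, 9, 0)

(-27, 9, 0)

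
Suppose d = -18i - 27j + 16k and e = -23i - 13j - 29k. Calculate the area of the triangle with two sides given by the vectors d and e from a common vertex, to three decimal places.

693.533

i: (-27)·(-29) - 16·(-13) = 783 - (-208) = 991
j: 16·(-23) - (-18)·(-29) = -368 - 522 = -890
k: (-18)·(-13) - (-27)·(-23) = 234 - 621 = -387
d × e = (991, -890, -387)
|d × e| = √(991² + (-890)² + (-387)²) = √1923950 ≈ 1387.0652
area = ½ · 1387.0652 ≈ 693.533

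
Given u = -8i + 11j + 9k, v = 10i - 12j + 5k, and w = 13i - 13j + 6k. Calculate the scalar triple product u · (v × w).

v × w:
i: (-12)·6 - 5·(-13) = -72 - (-65) = -7
j: 5·13 - 10·6 = 65 - 60 = 5
k: 10·(-13) - (-12)·13 = -130 - (-156) = 26
v × w = (-7, 5, 26)
u · (v × w) = (-8)·(-7) + 11·5 + 9·26 = 56 + 55 + 234 = 345

345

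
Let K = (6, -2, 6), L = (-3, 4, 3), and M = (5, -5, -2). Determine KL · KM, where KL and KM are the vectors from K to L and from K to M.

15

KL = L − K = (-9, 6, -3)
KM = M − K = (-1, -3, -8)
KL · KM = (-9)·(-1) + 6·(-3) + (-3)·(-8) = 9 - 18 + 24 = 15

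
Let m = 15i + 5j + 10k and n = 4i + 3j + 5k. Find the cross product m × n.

(-5, -35, 25)

i: 5·5 - 10·3 = 25 - 30 = -5
j: 10·4 - 15·5 = 40 - 75 = -35
k: 15·3 - 5·4 = 45 - 20 = 25
m × n = (-5, -35, 25)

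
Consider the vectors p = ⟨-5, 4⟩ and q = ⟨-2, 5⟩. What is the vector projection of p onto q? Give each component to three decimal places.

(-2.069, 5.172)

p · q = (-5)·(-2) + 4·5 = 10 + 20 = 30
|q|² = 4 + 25 = 29
proj_q p = (30/29) · (-2, 5) ≈ (-2.069, 5.172)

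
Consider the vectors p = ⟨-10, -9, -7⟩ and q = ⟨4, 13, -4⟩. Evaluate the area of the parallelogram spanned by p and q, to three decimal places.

172.015

i: (-9)·(-4) - (-7)·13 = 36 - (-91) = 127
j: (-7)·4 - (-10)·(-4) = -28 - 40 = -68
k: (-10)·13 - (-9)·4 = -130 - (-36) = -94
p × q = (127, -68, -94)
|p × q| = √(127² + (-68)² + (-94)²) = √29589 ≈ 172.0145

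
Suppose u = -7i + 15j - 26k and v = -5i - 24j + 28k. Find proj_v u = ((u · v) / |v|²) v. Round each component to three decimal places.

(3.801, 18.247, -21.288)

u · v = (-7)·(-5) + 15·(-24) + (-26)·28 = 35 - 360 - 728 = -1053
|v|² = 25 + 576 + 784 = 1385
proj_v u = (-1053/1385) · (-5, -24, 28) ≈ (3.801, 18.247, -21.288)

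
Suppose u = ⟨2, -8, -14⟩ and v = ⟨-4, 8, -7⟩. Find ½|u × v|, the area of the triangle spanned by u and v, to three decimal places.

i: (-8)·(-7) - (-14)·8 = 56 - (-112) = 168
j: (-14)·(-4) - 2·(-7) = 56 - (-14) = 70
k: 2·8 - (-8)·(-4) = 16 - 32 = -16
u × v = (168, 70, -16)
|u × v| = √(168² + 70² + (-16)²) = √33380 ≈ 182.7019
area = ½ · 182.7019 ≈ 91.351

91.351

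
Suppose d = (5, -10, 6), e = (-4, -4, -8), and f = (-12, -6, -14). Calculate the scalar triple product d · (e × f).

-504

e × f:
i: (-4)·(-14) - (-8)·(-6) = 56 - 48 = 8
j: (-8)·(-12) - (-4)·(-14) = 96 - 56 = 40
k: (-4)·(-6) - (-4)·(-12) = 24 - 48 = -24
e × f = (8, 40, -24)
d · (e × f) = 5·8 + (-10)·40 + 6·(-24) = 40 - 400 - 144 = -504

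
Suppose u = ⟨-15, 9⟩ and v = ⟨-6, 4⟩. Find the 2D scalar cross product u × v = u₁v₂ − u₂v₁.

-6

(-15)·4 - 9·(-6) = -60 - (-54) = -6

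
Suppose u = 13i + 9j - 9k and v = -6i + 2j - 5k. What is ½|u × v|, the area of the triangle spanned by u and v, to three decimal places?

72.955

i: 9·(-5) - (-9)·2 = -45 - (-18) = -27
j: (-9)·(-6) - 13·(-5) = 54 - (-65) = 119
k: 13·2 - 9·(-6) = 26 - (-54) = 80
u × v = (-27, 119, 80)
|u × v| = √((-27)² + 119² + 80²) = √21290 ≈ 145.9109
area = ½ · 145.9109 ≈ 72.955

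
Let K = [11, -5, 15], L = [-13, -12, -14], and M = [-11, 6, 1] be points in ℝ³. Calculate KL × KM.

KL = (-24, -7, -29)
KM = (-22, 11, -14)
i: (-7)·(-14) - (-29)·11 = 98 - (-319) = 417
j: (-29)·(-22) - (-24)·(-14) = 638 - 336 = 302
k: (-24)·11 - (-7)·(-22) = -264 - 154 = -418
KL × KM = (417, 302, -418)

(417, 302, -418)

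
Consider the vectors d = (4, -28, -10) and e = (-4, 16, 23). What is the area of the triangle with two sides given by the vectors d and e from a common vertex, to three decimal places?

244.573

i: (-28)·23 - (-10)·16 = -644 - (-160) = -484
j: (-10)·(-4) - 4·23 = 40 - 92 = -52
k: 4·16 - (-28)·(-4) = 64 - 112 = -48
d × e = (-484, -52, -48)
|d × e| = √((-484)² + (-52)² + (-48)²) = √239264 ≈ 489.1462
area = ½ · 489.1462 ≈ 244.573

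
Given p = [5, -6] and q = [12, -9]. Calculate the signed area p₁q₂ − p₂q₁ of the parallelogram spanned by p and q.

27

5·(-9) - (-6)·12 = -45 - (-72) = 27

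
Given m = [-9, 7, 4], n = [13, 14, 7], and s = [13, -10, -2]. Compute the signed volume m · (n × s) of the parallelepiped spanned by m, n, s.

-807

n × s:
i: 14·(-2) - 7·(-10) = -28 - (-70) = 42
j: 7·13 - 13·(-2) = 91 - (-26) = 117
k: 13·(-10) - 14·13 = -130 - 182 = -312
n × s = (42, 117, -312)
m · (n × s) = (-9)·42 + 7·117 + 4·(-312) = -378 + 819 - 1248 = -807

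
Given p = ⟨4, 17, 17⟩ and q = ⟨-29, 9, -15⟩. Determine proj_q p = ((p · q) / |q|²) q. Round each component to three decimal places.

p · q = 4·(-29) + 17·9 + 17·(-15) = -116 + 153 - 255 = -218
|q|² = 841 + 81 + 225 = 1147
proj_q p = (-218/1147) · (-29, 9, -15) ≈ (5.512, -1.711, 2.851)

(5.512, -1.711, 2.851)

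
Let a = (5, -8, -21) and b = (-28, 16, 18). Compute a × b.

(192, 498, -144)

i: (-8)·18 - (-21)·16 = -144 - (-336) = 192
j: (-21)·(-28) - 5·18 = 588 - 90 = 498
k: 5·16 - (-8)·(-28) = 80 - 224 = -144
a × b = (192, 498, -144)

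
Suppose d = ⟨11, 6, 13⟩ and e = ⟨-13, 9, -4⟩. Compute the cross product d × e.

(-141, -125, 177)

i: 6·(-4) - 13·9 = -24 - 117 = -141
j: 13·(-13) - 11·(-4) = -169 - (-44) = -125
k: 11·9 - 6·(-13) = 99 - (-78) = 177
d × e = (-141, -125, 177)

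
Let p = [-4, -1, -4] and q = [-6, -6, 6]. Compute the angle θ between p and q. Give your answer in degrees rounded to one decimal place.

p · q = (-4)·(-6) + (-1)·(-6) + (-4)·6 = 24 + 6 - 24 = 6
|p|² = 16 + 1 + 16 = 33,  |p| = √33 ≈ 5.744563
|q|² = 36 + 36 + 36 = 108,  |q| = √108 ≈ 10.392305
cos θ = 6 / (5.744563 · 10.392305) ≈ 0.10050
θ = arccos(0.10050) ≈ 84.2°

84.2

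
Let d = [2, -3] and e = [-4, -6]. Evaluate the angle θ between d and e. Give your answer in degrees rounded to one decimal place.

67.4

d · e = 2·(-4) + (-3)·(-6) = -8 + 18 = 10
|d|² = 4 + 9 = 13,  |d| = √13 ≈ 3.605551
|e|² = 16 + 36 = 52,  |e| = √52 ≈ 7.211103
cos θ = 10 / (3.605551 · 7.211103) ≈ 0.38462
θ = arccos(0.38462) ≈ 67.4°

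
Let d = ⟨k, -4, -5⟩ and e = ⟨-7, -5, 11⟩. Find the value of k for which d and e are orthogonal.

-5

d · e = k·(-7) + (-4)·(-5) + (-5)·11 = -35 - 7k
Set equal to 0: -7k = 35, so k = -5.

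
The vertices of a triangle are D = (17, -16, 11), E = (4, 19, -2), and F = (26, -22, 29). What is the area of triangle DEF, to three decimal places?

DE = (-13, 35, -13),  DF = (9, -6, 18)
i: 35·18 - (-13)·(-6) = 630 - 78 = 552
j: (-13)·9 - (-13)·18 = -117 - (-234) = 117
k: (-13)·(-6) - 35·9 = 78 - 315 = -237
DE × DF = (552, 117, -237)
|DE × DF| = √374562 ≈ 612.0147
area = ½ · 612.0147 ≈ 306.007

306.007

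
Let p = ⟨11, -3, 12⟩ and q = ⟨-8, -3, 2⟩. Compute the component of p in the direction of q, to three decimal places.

-6.268

p · q = 11·(-8) + (-3)·(-3) + 12·2 = -88 + 9 + 24 = -55
|q| = √(64 + 9 + 4) = √77 ≈ 8.7750
comp_q p = -55 / √77 ≈ -6.268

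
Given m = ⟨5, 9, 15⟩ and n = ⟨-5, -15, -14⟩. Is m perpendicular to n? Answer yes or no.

no

m · n = 5·(-5) + 9·(-15) + 15·(-14) = -25 - 135 - 210 = -370
Nonzero, so the vectors are not orthogonal.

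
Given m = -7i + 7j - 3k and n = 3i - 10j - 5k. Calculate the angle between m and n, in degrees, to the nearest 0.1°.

129.4

m · n = (-7)·3 + 7·(-10) + (-3)·(-5) = -21 - 70 + 15 = -76
|m|² = 49 + 49 + 9 = 107,  |m| = √107 ≈ 10.344080
|n|² = 9 + 100 + 25 = 134,  |n| = √134 ≈ 11.575837
cos θ = -76 / (10.344080 · 11.575837) ≈ -0.63470
θ = arccos(-0.63470) ≈ 129.4°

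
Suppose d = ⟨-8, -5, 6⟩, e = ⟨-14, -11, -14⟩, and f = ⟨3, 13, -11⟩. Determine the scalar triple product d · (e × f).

-2338

e × f:
i: (-11)·(-11) - (-14)·13 = 121 - (-182) = 303
j: (-14)·3 - (-14)·(-11) = -42 - 154 = -196
k: (-14)·13 - (-11)·3 = -182 - (-33) = -149
e × f = (303, -196, -149)
d · (e × f) = (-8)·303 + (-5)·(-196) + 6·(-149) = -2424 + 980 - 894 = -2338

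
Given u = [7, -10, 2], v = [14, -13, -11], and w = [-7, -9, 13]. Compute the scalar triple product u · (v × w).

-1260

v × w:
i: (-13)·13 - (-11)·(-9) = -169 - 99 = -268
j: (-11)·(-7) - 14·13 = 77 - 182 = -105
k: 14·(-9) - (-13)·(-7) = -126 - 91 = -217
v × w = (-268, -105, -217)
u · (v × w) = 7·(-268) + (-10)·(-105) + 2·(-217) = -1876 + 1050 - 434 = -1260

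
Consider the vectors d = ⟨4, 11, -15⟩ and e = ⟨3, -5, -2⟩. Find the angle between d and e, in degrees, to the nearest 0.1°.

d · e = 4·3 + 11·(-5) + (-15)·(-2) = 12 - 55 + 30 = -13
|d|² = 16 + 121 + 225 = 362,  |d| = √362 ≈ 19.026298
|e|² = 9 + 25 + 4 = 38,  |e| = √38 ≈ 6.164414
cos θ = -13 / (19.026298 · 6.164414) ≈ -0.11084
θ = arccos(-0.11084) ≈ 96.4°

96.4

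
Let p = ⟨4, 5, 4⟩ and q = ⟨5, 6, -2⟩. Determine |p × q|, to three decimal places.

44.057

i: 5·(-2) - 4·6 = -10 - 24 = -34
j: 4·5 - 4·(-2) = 20 - (-8) = 28
k: 4·6 - 5·5 = 24 - 25 = -1
p × q = (-34, 28, -1)
|p × q| = √((-34)² + 28² + (-1)²) = √1941 ≈ 44.0568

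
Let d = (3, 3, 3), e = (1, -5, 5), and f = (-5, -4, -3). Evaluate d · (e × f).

-48

e × f:
i: (-5)·(-3) - 5·(-4) = 15 - (-20) = 35
j: 5·(-5) - 1·(-3) = -25 - (-3) = -22
k: 1·(-4) - (-5)·(-5) = -4 - 25 = -29
e × f = (35, -22, -29)
d · (e × f) = 3·35 + 3·(-22) + 3·(-29) = 105 - 66 - 87 = -48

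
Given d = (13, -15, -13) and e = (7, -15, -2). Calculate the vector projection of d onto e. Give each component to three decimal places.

d · e = 13·7 + (-15)·(-15) + (-13)·(-2) = 91 + 225 + 26 = 342
|e|² = 49 + 225 + 4 = 278
proj_e d = (342/278) · (7, -15, -2) ≈ (8.612, -18.453, -2.460)

(8.612, -18.453, -2.460)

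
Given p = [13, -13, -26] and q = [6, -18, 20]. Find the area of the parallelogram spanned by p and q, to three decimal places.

i: (-13)·20 - (-26)·(-18) = -260 - 468 = -728
j: (-26)·6 - 13·20 = -156 - 260 = -416
k: 13·(-18) - (-13)·6 = -234 - (-78) = -156
p × q = (-728, -416, -156)
|p × q| = √((-728)² + (-416)² + (-156)²) = √727376 ≈ 852.8634

852.863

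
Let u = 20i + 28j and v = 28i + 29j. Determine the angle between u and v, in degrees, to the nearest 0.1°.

u · v = 20·28 + 28·29 = 560 + 812 = 1372
|u|² = 400 + 784 = 1184,  |u| = √1184 ≈ 34.409301
|v|² = 784 + 841 = 1625,  |v| = √1625 ≈ 40.311289
cos θ = 1372 / (34.409301 · 40.311289) ≈ 0.98913
θ = arccos(0.98913) ≈ 8.5°

8.5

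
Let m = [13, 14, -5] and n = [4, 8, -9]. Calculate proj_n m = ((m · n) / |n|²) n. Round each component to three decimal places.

m · n = 13·4 + 14·8 + (-5)·(-9) = 52 + 112 + 45 = 209
|n|² = 16 + 64 + 81 = 161
proj_n m = (209/161) · (4, 8, -9) ≈ (5.193, 10.385, -11.683)

(5.193, 10.385, -11.683)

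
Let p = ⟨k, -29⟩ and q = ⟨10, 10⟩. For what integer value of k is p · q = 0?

p · q = k·10 + (-29)·10 = -290 + 10k
Set equal to 0: 10k = 290, so k = 29.

29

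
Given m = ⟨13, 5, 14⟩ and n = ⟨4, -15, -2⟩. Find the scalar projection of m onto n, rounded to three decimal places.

m · n = 13·4 + 5·(-15) + 14·(-2) = 52 - 75 - 28 = -51
|n| = √(16 + 225 + 4) = √245 ≈ 15.6525
comp_n m = -51 / √245 ≈ -3.258

-3.258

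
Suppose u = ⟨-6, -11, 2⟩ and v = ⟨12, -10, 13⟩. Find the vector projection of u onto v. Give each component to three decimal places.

(1.860, -1.550, 2.015)

u · v = (-6)·12 + (-11)·(-10) + 2·13 = -72 + 110 + 26 = 64
|v|² = 144 + 100 + 169 = 413
proj_v u = (64/413) · (12, -10, 13) ≈ (1.860, -1.550, 2.015)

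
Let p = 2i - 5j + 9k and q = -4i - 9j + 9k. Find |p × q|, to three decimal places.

i: (-5)·9 - 9·(-9) = -45 - (-81) = 36
j: 9·(-4) - 2·9 = -36 - 18 = -54
k: 2·(-9) - (-5)·(-4) = -18 - 20 = -38
p × q = (36, -54, -38)
|p × q| = √(36² + (-54)² + (-38)²) = √5656 ≈ 75.2064

75.206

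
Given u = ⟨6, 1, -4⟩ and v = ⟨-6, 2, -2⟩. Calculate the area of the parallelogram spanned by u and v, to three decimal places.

40.694

i: 1·(-2) - (-4)·2 = -2 - (-8) = 6
j: (-4)·(-6) - 6·(-2) = 24 - (-12) = 36
k: 6·2 - 1·(-6) = 12 - (-6) = 18
u × v = (6, 36, 18)
|u × v| = √(6² + 36² + 18²) = √1656 ≈ 40.6940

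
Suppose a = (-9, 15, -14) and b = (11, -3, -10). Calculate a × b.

(-192, -244, -138)

i: 15·(-10) - (-14)·(-3) = -150 - 42 = -192
j: (-14)·11 - (-9)·(-10) = -154 - 90 = -244
k: (-9)·(-3) - 15·11 = 27 - 165 = -138
a × b = (-192, -244, -138)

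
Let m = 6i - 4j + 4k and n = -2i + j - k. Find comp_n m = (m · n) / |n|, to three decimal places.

-8.165

m · n = 6·(-2) + (-4)·1 + 4·(-1) = -12 - 4 - 4 = -20
|n| = √(4 + 1 + 1) = √6 ≈ 2.4495
comp_n m = -20 / √6 ≈ -8.165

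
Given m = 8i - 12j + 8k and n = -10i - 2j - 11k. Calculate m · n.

m · n = 8·(-10) + (-12)·(-2) + 8·(-11) = -80 + 24 - 88 = -144

-144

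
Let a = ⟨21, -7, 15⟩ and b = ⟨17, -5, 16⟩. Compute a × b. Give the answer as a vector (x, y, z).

(-37, -81, 14)

i: (-7)·16 - 15·(-5) = -112 - (-75) = -37
j: 15·17 - 21·16 = 255 - 336 = -81
k: 21·(-5) - (-7)·17 = -105 - (-119) = 14
a × b = (-37, -81, 14)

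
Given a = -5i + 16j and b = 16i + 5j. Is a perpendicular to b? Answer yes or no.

yes

a · b = (-5)·16 + 16·5 = -80 + 80 = 0
Zero, so the vectors are orthogonal.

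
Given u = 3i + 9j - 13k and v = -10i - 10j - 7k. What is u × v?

i: 9·(-7) - (-13)·(-10) = -63 - 130 = -193
j: (-13)·(-10) - 3·(-7) = 130 - (-21) = 151
k: 3·(-10) - 9·(-10) = -30 - (-90) = 60
u × v = (-193, 151, 60)

(-193, 151, 60)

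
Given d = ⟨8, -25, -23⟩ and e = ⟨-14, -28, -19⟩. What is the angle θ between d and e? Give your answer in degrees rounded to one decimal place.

36.7

d · e = 8·(-14) + (-25)·(-28) + (-23)·(-19) = -112 + 700 + 437 = 1025
|d|² = 64 + 625 + 529 = 1218,  |d| = √1218 ≈ 34.899857
|e|² = 196 + 784 + 361 = 1341,  |e| = √1341 ≈ 36.619667
cos θ = 1025 / (34.899857 · 36.619667) ≈ 0.80202
θ = arccos(0.80202) ≈ 36.7°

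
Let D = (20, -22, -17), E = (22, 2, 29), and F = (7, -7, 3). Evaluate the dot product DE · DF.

1254

DE = E − D = (2, 24, 46)
DF = F − D = (-13, 15, 20)
DE · DF = 2·(-13) + 24·15 + 46·20 = -26 + 360 + 920 = 1254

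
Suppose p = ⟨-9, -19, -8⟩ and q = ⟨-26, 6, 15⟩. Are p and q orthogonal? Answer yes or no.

p · q = (-9)·(-26) + (-19)·6 + (-8)·15 = 234 - 114 - 120 = 0
Zero, so the vectors are orthogonal.

yes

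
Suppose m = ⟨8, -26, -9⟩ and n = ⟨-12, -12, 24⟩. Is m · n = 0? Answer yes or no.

yes

m · n = 8·(-12) + (-26)·(-12) + (-9)·24 = -96 + 312 - 216 = 0
Zero, so the vectors are orthogonal.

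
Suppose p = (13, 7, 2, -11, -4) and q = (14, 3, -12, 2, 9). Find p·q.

p · q = 13·14 + 7·3 + 2·(-12) + (-11)·2 + (-4)·9 = 182 + 21 - 24 - 22 - 36 = 121

121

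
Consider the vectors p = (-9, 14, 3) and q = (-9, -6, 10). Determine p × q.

i: 14·10 - 3·(-6) = 140 - (-18) = 158
j: 3·(-9) - (-9)·10 = -27 - (-90) = 63
k: (-9)·(-6) - 14·(-9) = 54 - (-126) = 180
p × q = (158, 63, 180)

(158, 63, 180)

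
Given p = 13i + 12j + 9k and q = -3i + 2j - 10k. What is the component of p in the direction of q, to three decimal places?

-9.878

p · q = 13·(-3) + 12·2 + 9·(-10) = -39 + 24 - 90 = -105
|q| = √(9 + 4 + 100) = √113 ≈ 10.6301
comp_q p = -105 / √113 ≈ -9.878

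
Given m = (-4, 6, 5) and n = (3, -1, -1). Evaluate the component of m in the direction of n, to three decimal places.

m · n = (-4)·3 + 6·(-1) + 5·(-1) = -12 - 6 - 5 = -23
|n| = √(9 + 1 + 1) = √11 ≈ 3.3166
comp_n m = -23 / √11 ≈ -6.935

-6.935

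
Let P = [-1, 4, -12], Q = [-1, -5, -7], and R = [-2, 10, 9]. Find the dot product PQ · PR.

PQ = Q − P = (0, -9, 5)
PR = R − P = (-1, 6, 21)
PQ · PR = 0·(-1) + (-9)·6 + 5·21 = 0 - 54 + 105 = 51

51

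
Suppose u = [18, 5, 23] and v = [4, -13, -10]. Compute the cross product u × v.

(249, 272, -254)

i: 5·(-10) - 23·(-13) = -50 - (-299) = 249
j: 23·4 - 18·(-10) = 92 - (-180) = 272
k: 18·(-13) - 5·4 = -234 - 20 = -254
u × v = (249, 272, -254)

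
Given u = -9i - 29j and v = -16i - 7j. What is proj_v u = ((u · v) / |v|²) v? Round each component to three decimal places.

(-18.203, -7.964)

u · v = (-9)·(-16) + (-29)·(-7) = 144 + 203 = 347
|v|² = 256 + 49 = 305
proj_v u = (347/305) · (-16, -7) ≈ (-18.203, -7.964)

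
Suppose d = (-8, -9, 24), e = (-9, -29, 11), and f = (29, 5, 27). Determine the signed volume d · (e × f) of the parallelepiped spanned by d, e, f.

e × f:
i: (-29)·27 - 11·5 = -783 - 55 = -838
j: 11·29 - (-9)·27 = 319 - (-243) = 562
k: (-9)·5 - (-29)·29 = -45 - (-841) = 796
e × f = (-838, 562, 796)
d · (e × f) = (-8)·(-838) + (-9)·562 + 24·796 = 6704 - 5058 + 19104 = 20750

20750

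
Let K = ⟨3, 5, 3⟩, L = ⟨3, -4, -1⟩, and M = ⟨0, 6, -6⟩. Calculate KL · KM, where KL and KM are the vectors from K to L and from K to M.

27

KL = L − K = (0, -9, -4)
KM = M − K = (-3, 1, -9)
KL · KM = 0·(-3) + (-9)·1 + (-4)·(-9) = 0 - 9 + 36 = 27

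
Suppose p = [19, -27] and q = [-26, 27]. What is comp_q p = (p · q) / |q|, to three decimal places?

-32.628

p · q = 19·(-26) + (-27)·27 = -494 - 729 = -1223
|q| = √(676 + 729) = √1405 ≈ 37.4833
comp_q p = -1223 / √1405 ≈ -32.628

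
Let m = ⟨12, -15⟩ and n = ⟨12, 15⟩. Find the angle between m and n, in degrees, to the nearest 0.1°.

102.7

m · n = 12·12 + (-15)·15 = 144 - 225 = -81
|m|² = 144 + 225 = 369,  |m| = √369 ≈ 19.209373
|n|² = 144 + 225 = 369,  |n| = √369 ≈ 19.209373
cos θ = -81 / (19.209373 · 19.209373) ≈ -0.21951
θ = arccos(-0.21951) ≈ 102.7°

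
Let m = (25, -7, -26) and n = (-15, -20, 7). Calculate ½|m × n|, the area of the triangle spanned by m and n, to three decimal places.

i: (-7)·7 - (-26)·(-20) = -49 - 520 = -569
j: (-26)·(-15) - 25·7 = 390 - 175 = 215
k: 25·(-20) - (-7)·(-15) = -500 - 105 = -605
m × n = (-569, 215, -605)
|m × n| = √((-569)² + 215² + (-605)²) = √736011 ≈ 857.9108
area = ½ · 857.9108 ≈ 428.955

428.955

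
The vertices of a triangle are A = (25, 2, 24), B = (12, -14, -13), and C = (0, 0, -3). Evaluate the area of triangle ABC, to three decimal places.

AB = (-13, -16, -37),  AC = (-25, -2, -27)
i: (-16)·(-27) - (-37)·(-2) = 432 - 74 = 358
j: (-37)·(-25) - (-13)·(-27) = 925 - 351 = 574
k: (-13)·(-2) - (-16)·(-25) = 26 - 400 = -374
AB × AC = (358, 574, -374)
|AB × AC| = √597516 ≈ 772.9916
area = ½ · 772.9916 ≈ 386.496

386.496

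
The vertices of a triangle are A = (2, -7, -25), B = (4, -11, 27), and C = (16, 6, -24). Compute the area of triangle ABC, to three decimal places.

499.049

AB = (2, -4, 52),  AC = (14, 13, 1)
i: (-4)·1 - 52·13 = -4 - 676 = -680
j: 52·14 - 2·1 = 728 - 2 = 726
k: 2·13 - (-4)·14 = 26 - (-56) = 82
AB × AC = (-680, 726, 82)
|AB × AC| = √996200 ≈ 998.0982
area = ½ · 998.0982 ≈ 499.049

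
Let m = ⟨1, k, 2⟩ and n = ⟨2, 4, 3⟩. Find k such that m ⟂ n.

-2

m · n = 1·2 + k·4 + 2·3 = 8 + 4k
Set equal to 0: 4k = -8, so k = -2.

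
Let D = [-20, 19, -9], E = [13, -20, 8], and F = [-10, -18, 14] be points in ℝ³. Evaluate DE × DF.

DE = (33, -39, 17)
DF = (10, -37, 23)
i: (-39)·23 - 17·(-37) = -897 - (-629) = -268
j: 17·10 - 33·23 = 170 - 759 = -589
k: 33·(-37) - (-39)·10 = -1221 - (-390) = -831
DE × DF = (-268, -589, -831)

(-268, -589, -831)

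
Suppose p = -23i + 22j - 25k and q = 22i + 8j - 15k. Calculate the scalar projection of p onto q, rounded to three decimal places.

p · q = (-23)·22 + 22·8 + (-25)·(-15) = -506 + 176 + 375 = 45
|q| = √(484 + 64 + 225) = √773 ≈ 27.8029
comp_q p = 45 / √773 ≈ 1.619

1.619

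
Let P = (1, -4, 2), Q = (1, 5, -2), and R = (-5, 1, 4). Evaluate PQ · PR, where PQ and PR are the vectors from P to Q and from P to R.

PQ = Q − P = (0, 9, -4)
PR = R − P = (-6, 5, 2)
PQ · PR = 0·(-6) + 9·5 + (-4)·2 = 0 + 45 - 8 = 37

37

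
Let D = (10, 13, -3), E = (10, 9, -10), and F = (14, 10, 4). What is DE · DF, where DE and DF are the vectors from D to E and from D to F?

-37

DE = E − D = (0, -4, -7)
DF = F − D = (4, -3, 7)
DE · DF = 0·4 + (-4)·(-3) + (-7)·7 = 0 + 12 - 49 = -37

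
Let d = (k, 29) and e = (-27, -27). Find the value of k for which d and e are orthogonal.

d · e = k·(-27) + 29·(-27) = -783 - 27k
Set equal to 0: -27k = 783, so k = -29.

-29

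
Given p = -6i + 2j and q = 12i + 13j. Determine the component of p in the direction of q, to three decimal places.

p · q = (-6)·12 + 2·13 = -72 + 26 = -46
|q| = √(144 + 169) = √313 ≈ 17.6918
comp_q p = -46 / √313 ≈ -2.600

-2.600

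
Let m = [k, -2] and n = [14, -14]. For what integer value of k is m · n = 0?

m · n = k·14 + (-2)·(-14) = 28 + 14k
Set equal to 0: 14k = -28, so k = -2.

-2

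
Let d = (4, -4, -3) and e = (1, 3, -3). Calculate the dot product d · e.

d · e = 4·1 + (-4)·3 + (-3)·(-3) = 4 - 12 + 9 = 1

1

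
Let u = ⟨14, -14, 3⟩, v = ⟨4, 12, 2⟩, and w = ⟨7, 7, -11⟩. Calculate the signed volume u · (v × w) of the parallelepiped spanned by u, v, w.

-3024

v × w:
i: 12·(-11) - 2·7 = -132 - 14 = -146
j: 2·7 - 4·(-11) = 14 - (-44) = 58
k: 4·7 - 12·7 = 28 - 84 = -56
v × w = (-146, 58, -56)
u · (v × w) = 14·(-146) + (-14)·58 + 3·(-56) = -2044 - 812 - 168 = -3024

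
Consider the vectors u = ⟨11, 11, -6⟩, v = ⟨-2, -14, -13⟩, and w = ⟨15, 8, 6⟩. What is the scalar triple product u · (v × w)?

-2957

v × w:
i: (-14)·6 - (-13)·8 = -84 - (-104) = 20
j: (-13)·15 - (-2)·6 = -195 - (-12) = -183
k: (-2)·8 - (-14)·15 = -16 - (-210) = 194
v × w = (20, -183, 194)
u · (v × w) = 11·20 + 11·(-183) + (-6)·194 = 220 - 2013 - 1164 = -2957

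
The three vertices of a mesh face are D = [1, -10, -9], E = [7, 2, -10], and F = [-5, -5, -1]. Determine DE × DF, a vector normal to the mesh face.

DE = (6, 12, -1)
DF = (-6, 5, 8)
i: 12·8 - (-1)·5 = 96 - (-5) = 101
j: (-1)·(-6) - 6·8 = 6 - 48 = -42
k: 6·5 - 12·(-6) = 30 - (-72) = 102
DE × DF = (101, -42, 102)

(101, -42, 102)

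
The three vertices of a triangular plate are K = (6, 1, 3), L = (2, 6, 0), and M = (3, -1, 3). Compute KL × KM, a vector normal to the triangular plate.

(-6, 9, 23)

KL = (-4, 5, -3)
KM = (-3, -2, 0)
i: 5·0 - (-3)·(-2) = 0 - 6 = -6
j: (-3)·(-3) - (-4)·0 = 9 - 0 = 9
k: (-4)·(-2) - 5·(-3) = 8 - (-15) = 23
KL × KM = (-6, 9, 23)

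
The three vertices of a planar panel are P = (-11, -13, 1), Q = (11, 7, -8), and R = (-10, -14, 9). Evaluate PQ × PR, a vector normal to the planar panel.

PQ = (22, 20, -9)
PR = (1, -1, 8)
i: 20·8 - (-9)·(-1) = 160 - 9 = 151
j: (-9)·1 - 22·8 = -9 - 176 = -185
k: 22·(-1) - 20·1 = -22 - 20 = -42
PQ × PR = (151, -185, -42)

(151, -185, -42)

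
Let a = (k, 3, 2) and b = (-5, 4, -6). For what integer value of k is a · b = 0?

0

a · b = k·(-5) + 3·4 + 2·(-6) = 0 - 5k
Set equal to 0: -5k = 0, so k = 0.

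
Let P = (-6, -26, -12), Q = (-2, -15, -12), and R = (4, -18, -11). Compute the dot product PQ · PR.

128

PQ = Q − P = (4, 11, 0)
PR = R − P = (10, 8, 1)
PQ · PR = 4·10 + 11·8 + 0·1 = 40 + 88 + 0 = 128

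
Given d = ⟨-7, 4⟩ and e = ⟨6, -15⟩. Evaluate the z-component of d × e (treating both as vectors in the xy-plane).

81

(-7)·(-15) - 4·6 = 105 - 24 = 81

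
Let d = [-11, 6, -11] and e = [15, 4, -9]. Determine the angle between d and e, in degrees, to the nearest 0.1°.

98.1

d · e = (-11)·15 + 6·4 + (-11)·(-9) = -165 + 24 + 99 = -42
|d|² = 121 + 36 + 121 = 278,  |d| = √278 ≈ 16.673332
|e|² = 225 + 16 + 81 = 322,  |e| = √322 ≈ 17.944358
cos θ = -42 / (16.673332 · 17.944358) ≈ -0.14038
θ = arccos(-0.14038) ≈ 98.1°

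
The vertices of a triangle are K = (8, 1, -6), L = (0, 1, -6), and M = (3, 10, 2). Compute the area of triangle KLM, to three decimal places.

48.166

KL = (-8, 0, 0),  KM = (-5, 9, 8)
i: 0·8 - 0·9 = 0 - 0 = 0
j: 0·(-5) - (-8)·8 = 0 - (-64) = 64
k: (-8)·9 - 0·(-5) = -72 - 0 = -72
KL × KM = (0, 64, -72)
|KL × KM| = √9280 ≈ 96.3328
area = ½ · 96.3328 ≈ 48.166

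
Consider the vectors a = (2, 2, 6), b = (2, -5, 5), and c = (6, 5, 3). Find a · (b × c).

b × c:
i: (-5)·3 - 5·5 = -15 - 25 = -40
j: 5·6 - 2·3 = 30 - 6 = 24
k: 2·5 - (-5)·6 = 10 - (-30) = 40
b × c = (-40, 24, 40)
a · (b × c) = 2·(-40) + 2·24 + 6·40 = -80 + 48 + 240 = 208

208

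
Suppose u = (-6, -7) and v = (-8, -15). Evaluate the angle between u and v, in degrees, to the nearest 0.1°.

12.5

u · v = (-6)·(-8) + (-7)·(-15) = 48 + 105 = 153
|u|² = 36 + 49 = 85,  |u| = √85 ≈ 9.219544
|v|² = 64 + 225 = 289,  |v| = √289 ≈ 17.000000
cos θ = 153 / (9.219544 · 17.000000) ≈ 0.97619
θ = arccos(0.97619) ≈ 12.5°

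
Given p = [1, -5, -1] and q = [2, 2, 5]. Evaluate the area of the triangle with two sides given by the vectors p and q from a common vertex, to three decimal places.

13.435

i: (-5)·5 - (-1)·2 = -25 - (-2) = -23
j: (-1)·2 - 1·5 = -2 - 5 = -7
k: 1·2 - (-5)·2 = 2 - (-10) = 12
p × q = (-23, -7, 12)
|p × q| = √((-23)² + (-7)² + 12²) = √722 ≈ 26.8701
area = ½ · 26.8701 ≈ 13.435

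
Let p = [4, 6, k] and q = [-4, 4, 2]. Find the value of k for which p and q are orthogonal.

p · q = 4·(-4) + 6·4 + k·2 = 8 + 2k
Set equal to 0: 2k = -8, so k = -4.

-4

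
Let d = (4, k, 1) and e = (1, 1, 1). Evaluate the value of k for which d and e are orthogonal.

d · e = 4·1 + k·1 + 1·1 = 5 + 1k
Set equal to 0: 1k = -5, so k = -5.

-5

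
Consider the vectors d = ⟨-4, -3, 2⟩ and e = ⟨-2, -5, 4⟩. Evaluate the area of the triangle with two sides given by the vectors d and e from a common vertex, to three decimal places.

9.274

i: (-3)·4 - 2·(-5) = -12 - (-10) = -2
j: 2·(-2) - (-4)·4 = -4 - (-16) = 12
k: (-4)·(-5) - (-3)·(-2) = 20 - 6 = 14
d × e = (-2, 12, 14)
|d × e| = √((-2)² + 12² + 14²) = √344 ≈ 18.5472
area = ½ · 18.5472 ≈ 9.274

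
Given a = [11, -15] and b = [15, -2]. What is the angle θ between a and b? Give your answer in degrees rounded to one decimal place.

a · b = 11·15 + (-15)·(-2) = 165 + 30 = 195
|a|² = 121 + 225 = 346,  |a| = √346 ≈ 18.601075
|b|² = 225 + 4 = 229,  |b| = √229 ≈ 15.132746
cos θ = 195 / (18.601075 · 15.132746) ≈ 0.69275
θ = arccos(0.69275) ≈ 46.2°

46.2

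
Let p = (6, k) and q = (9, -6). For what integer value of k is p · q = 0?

9

p · q = 6·9 + k·(-6) = 54 - 6k
Set equal to 0: -6k = -54, so k = 9.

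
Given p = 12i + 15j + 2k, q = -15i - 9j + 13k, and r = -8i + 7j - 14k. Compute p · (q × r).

-4644

q × r:
i: (-9)·(-14) - 13·7 = 126 - 91 = 35
j: 13·(-8) - (-15)·(-14) = -104 - 210 = -314
k: (-15)·7 - (-9)·(-8) = -105 - 72 = -177
q × r = (35, -314, -177)
p · (q × r) = 12·35 + 15·(-314) + 2·(-177) = 420 - 4710 - 354 = -4644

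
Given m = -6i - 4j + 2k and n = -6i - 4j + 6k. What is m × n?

i: (-4)·6 - 2·(-4) = -24 - (-8) = -16
j: 2·(-6) - (-6)·6 = -12 - (-36) = 24
k: (-6)·(-4) - (-4)·(-6) = 24 - 24 = 0
m × n = (-16, 24, 0)

(-16, 24, 0)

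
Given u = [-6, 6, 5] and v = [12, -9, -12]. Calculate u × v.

(-27, -12, -18)

i: 6·(-12) - 5·(-9) = -72 - (-45) = -27
j: 5·12 - (-6)·(-12) = 60 - 72 = -12
k: (-6)·(-9) - 6·12 = 54 - 72 = -18
u × v = (-27, -12, -18)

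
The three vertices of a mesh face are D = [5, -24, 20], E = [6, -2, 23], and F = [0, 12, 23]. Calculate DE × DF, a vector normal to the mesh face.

(-42, -18, 146)

DE = (1, 22, 3)
DF = (-5, 36, 3)
i: 22·3 - 3·36 = 66 - 108 = -42
j: 3·(-5) - 1·3 = -15 - 3 = -18
k: 1·36 - 22·(-5) = 36 - (-110) = 146
DE × DF = (-42, -18, 146)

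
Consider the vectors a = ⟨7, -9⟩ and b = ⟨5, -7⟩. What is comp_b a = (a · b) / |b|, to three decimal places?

a · b = 7·5 + (-9)·(-7) = 35 + 63 = 98
|b| = √(25 + 49) = √74 ≈ 8.6023
comp_b a = 98 / √74 ≈ 11.392

11.392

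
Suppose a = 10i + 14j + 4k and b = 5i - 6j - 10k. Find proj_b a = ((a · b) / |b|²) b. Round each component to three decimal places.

(-2.298, 2.758, 4.596)

a · b = 10·5 + 14·(-6) + 4·(-10) = 50 - 84 - 40 = -74
|b|² = 25 + 36 + 100 = 161
proj_b a = (-74/161) · (5, -6, -10) ≈ (-2.298, 2.758, 4.596)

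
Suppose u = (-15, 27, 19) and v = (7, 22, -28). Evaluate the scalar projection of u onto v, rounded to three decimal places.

u · v = (-15)·7 + 27·22 + 19·(-28) = -105 + 594 - 532 = -43
|v| = √(49 + 484 + 784) = √1317 ≈ 36.2905
comp_v u = -43 / √1317 ≈ -1.185

-1.185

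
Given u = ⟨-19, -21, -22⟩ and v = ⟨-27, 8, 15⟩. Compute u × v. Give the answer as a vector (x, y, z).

(-139, 879, -719)

i: (-21)·15 - (-22)·8 = -315 - (-176) = -139
j: (-22)·(-27) - (-19)·15 = 594 - (-285) = 879
k: (-19)·8 - (-21)·(-27) = -152 - 567 = -719
u × v = (-139, 879, -719)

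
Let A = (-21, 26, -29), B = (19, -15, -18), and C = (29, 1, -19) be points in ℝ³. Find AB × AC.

(-135, 150, 1050)

AB = (40, -41, 11)
AC = (50, -25, 10)
i: (-41)·10 - 11·(-25) = -410 - (-275) = -135
j: 11·50 - 40·10 = 550 - 400 = 150
k: 40·(-25) - (-41)·50 = -1000 - (-2050) = 1050
AB × AC = (-135, 150, 1050)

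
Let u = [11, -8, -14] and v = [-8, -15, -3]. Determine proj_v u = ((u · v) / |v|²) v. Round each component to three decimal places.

(-1.987, -3.725, -0.745)

u · v = 11·(-8) + (-8)·(-15) + (-14)·(-3) = -88 + 120 + 42 = 74
|v|² = 64 + 225 + 9 = 298
proj_v u = (74/298) · (-8, -15, -3) ≈ (-1.987, -3.725, -0.745)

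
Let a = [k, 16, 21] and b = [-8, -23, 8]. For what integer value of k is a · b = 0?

a · b = k·(-8) + 16·(-23) + 21·8 = -200 - 8k
Set equal to 0: -8k = 200, so k = -25.

-25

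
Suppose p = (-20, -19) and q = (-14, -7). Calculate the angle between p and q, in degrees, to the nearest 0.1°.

17.0

p · q = (-20)·(-14) + (-19)·(-7) = 280 + 133 = 413
|p|² = 400 + 361 = 761,  |p| = √761 ≈ 27.586228
|q|² = 196 + 49 = 245,  |q| = √245 ≈ 15.652476
cos θ = 413 / (27.586228 · 15.652476) ≈ 0.95648
θ = arccos(0.95648) ≈ 17.0°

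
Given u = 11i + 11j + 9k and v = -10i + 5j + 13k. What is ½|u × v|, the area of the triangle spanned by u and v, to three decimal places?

150.929

i: 11·13 - 9·5 = 143 - 45 = 98
j: 9·(-10) - 11·13 = -90 - 143 = -233
k: 11·5 - 11·(-10) = 55 - (-110) = 165
u × v = (98, -233, 165)
|u × v| = √(98² + (-233)² + 165²) = √91118 ≈ 301.8576
area = ½ · 301.8576 ≈ 150.929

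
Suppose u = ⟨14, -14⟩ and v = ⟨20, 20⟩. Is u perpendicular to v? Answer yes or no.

yes

u · v = 14·20 + (-14)·20 = 280 - 280 = 0
Zero, so the vectors are orthogonal.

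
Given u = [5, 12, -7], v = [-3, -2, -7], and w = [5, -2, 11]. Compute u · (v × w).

-316

v × w:
i: (-2)·11 - (-7)·(-2) = -22 - 14 = -36
j: (-7)·5 - (-3)·11 = -35 - (-33) = -2
k: (-3)·(-2) - (-2)·5 = 6 - (-10) = 16
v × w = (-36, -2, 16)
u · (v × w) = 5·(-36) + 12·(-2) + (-7)·16 = -180 - 24 - 112 = -316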